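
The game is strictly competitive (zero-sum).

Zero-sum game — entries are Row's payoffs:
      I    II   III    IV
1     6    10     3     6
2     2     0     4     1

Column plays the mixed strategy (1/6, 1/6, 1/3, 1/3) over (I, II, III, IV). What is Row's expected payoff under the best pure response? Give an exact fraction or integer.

17/3

1: (6)·(1/6) + (10)·(1/6) + (3)·(1/3) + (6)·(1/3) = 17/3.
2: (2)·(1/6) + (0)·(1/6) + (4)·(1/3) + (1)·(1/3) = 2.
The best pure response is 1 with expected payoff 17/3.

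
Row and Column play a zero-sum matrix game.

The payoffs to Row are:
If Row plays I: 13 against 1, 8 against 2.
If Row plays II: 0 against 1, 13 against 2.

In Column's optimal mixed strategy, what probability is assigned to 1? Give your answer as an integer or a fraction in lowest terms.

5/18

Row minima are 8 and 0, so Row's maximin is 8; column maxima are 13 and 13, so Column's minimax is 13. These differ, so the equilibrium is in mixed strategies.
Let Column play 1 with probability q. Row is indifferent when 13q + 8(1−q) = 13(1−q), giving q = 5/18.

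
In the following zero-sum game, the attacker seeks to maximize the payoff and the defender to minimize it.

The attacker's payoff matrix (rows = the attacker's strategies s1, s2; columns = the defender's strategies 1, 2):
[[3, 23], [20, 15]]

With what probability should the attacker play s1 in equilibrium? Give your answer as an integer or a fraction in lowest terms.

Row minima are 3 and 15, so the attacker's maximin is 15; column maxima are 20 and 23, so the defender's minimax is 20. These differ, so the equilibrium is in mixed strategies.
Let the attacker play s1 with probability p. The defender is indifferent when 3p + 20(1−p) = 23p + 15(1−p), giving p = 1/5.

1/5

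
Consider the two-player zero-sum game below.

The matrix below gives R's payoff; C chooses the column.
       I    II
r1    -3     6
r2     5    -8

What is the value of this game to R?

3/11

Row minima are -3 and -8, so R's maximin is -3; column maxima are 5 and 6, so C's minimax is 5. These differ, so the equilibrium is in mixed strategies.
Let R play r1 with probability p. C is indifferent when −3p + 5(1−p) = 6p − 8(1−p), giving p = 13/22.
Let C play I with probability q. R is indifferent when −3q + 6(1−q) = 5q − 8(1−q), giving q = 7/11.
The value is -3·(7/11) + (6)·(4/11) = 3/11.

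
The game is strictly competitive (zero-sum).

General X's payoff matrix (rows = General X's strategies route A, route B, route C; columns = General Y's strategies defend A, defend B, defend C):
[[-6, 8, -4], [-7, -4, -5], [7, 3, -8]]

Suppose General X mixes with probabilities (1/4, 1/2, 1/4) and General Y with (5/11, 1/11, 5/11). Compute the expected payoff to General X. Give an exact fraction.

Against (5/11, 1/11, 5/11), each row's expected payoff is route A: -42/11; route B: -64/11; route C: -2/11.
Taking the (1/4, 1/2, 1/4)-weighted average: (1/4)·(-42/11) + (1/2)·(-64/11) + (1/4)·(-2/11) = -43/11.

-43/11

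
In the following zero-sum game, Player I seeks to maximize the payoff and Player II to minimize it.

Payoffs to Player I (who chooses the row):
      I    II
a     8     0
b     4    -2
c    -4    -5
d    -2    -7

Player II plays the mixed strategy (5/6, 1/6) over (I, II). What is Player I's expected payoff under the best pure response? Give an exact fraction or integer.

a: (8)·(5/6) + (0)·(1/6) = 20/3.
b: (4)·(5/6) + (-2)·(1/6) = 3.
c: (-4)·(5/6) + (-5)·(1/6) = -25/6.
d: (-2)·(5/6) + (-7)·(1/6) = -17/6.
The best pure response is a with expected payoff 20/3.

20/3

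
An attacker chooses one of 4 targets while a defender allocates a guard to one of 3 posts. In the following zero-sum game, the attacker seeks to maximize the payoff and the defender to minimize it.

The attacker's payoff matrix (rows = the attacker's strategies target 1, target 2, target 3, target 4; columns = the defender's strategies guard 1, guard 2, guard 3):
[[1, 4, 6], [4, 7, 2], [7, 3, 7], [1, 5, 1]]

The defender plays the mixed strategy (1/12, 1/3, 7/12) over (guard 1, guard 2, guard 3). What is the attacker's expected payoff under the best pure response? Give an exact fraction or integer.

target 1: (1)·(1/12) + (4)·(1/3) + (6)·(7/12) = 59/12.
target 2: (4)·(1/12) + (7)·(1/3) + (2)·(7/12) = 23/6.
target 3: (7)·(1/12) + (3)·(1/3) + (7)·(7/12) = 17/3.
target 4: (1)·(1/12) + (5)·(1/3) + (1)·(7/12) = 7/3.
The best pure response is target 3 with expected payoff 17/3.

17/3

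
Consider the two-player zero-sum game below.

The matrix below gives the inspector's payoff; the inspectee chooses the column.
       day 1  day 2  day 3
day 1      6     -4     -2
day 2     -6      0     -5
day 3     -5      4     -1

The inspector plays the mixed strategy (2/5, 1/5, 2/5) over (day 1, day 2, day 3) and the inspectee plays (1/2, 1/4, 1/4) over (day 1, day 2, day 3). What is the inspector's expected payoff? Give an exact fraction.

-19/20

Against (1/2, 1/4, 1/4), each row's expected payoff is day 1: 3/2; day 2: -17/4; day 3: -7/4.
Taking the (2/5, 1/5, 2/5)-weighted average: (2/5)·(3/2) + (1/5)·(-17/4) + (2/5)·(-7/4) = -19/20.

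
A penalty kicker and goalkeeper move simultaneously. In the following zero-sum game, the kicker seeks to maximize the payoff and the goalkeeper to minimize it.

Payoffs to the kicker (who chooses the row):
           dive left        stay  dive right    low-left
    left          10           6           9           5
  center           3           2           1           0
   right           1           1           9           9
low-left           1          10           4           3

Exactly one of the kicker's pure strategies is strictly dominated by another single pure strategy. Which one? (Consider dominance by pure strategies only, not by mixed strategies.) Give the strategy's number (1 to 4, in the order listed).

2

Compare center with left: 10 > 3, 6 > 2, 9 > 1, 5 > 0.
So left strictly dominates center for the kicker; center is strictly dominated.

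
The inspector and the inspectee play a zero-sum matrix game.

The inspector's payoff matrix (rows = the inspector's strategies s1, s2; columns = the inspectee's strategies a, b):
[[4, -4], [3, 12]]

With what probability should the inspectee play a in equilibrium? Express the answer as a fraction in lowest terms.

16/17

Row minima are -4 and 3, so the inspector's maximin is 3; column maxima are 4 and 12, so the inspectee's minimax is 4. These differ, so the equilibrium is in mixed strategies.
Let the inspectee play a with probability q. The inspector is indifferent when 4q − 4(1−q) = 3q + 12(1−q), giving q = 16/17.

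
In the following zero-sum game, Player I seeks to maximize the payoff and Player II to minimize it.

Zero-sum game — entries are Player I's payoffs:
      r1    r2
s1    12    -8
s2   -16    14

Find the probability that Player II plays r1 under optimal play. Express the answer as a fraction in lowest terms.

Row minima are -8 and -16, so Player I's maximin is -8; column maxima are 12 and 14, so Player II's minimax is 12. These differ, so the equilibrium is in mixed strategies.
Let Player II play r1 with probability q. Player I is indifferent when 12q − 8(1−q) = −16q + 14(1−q), giving q = 11/25.

11/25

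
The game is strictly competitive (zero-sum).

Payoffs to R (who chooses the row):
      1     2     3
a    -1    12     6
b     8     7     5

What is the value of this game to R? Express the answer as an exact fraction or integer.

Column 2 is strictly dominated by 3 for C (it gives R more in every row).
The remaining 2×2 game on (a, b) × (1, 3) has no saddle point. Let R play a with probability p; indifference gives −p + 8(1−p) = 6p + 5(1−p), so p = 3/10.
Similarly C's optimal q on 1 is 1/10, and the value is -1·(1/10) + (6)·(9/10) = 53/10.

53/10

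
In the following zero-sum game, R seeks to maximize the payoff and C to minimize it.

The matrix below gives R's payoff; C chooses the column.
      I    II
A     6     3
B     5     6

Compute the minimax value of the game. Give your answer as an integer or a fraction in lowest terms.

Row minima are 3 and 5, so R's maximin is 5; column maxima are 6 and 6, so C's minimax is 6. These differ, so the equilibrium is in mixed strategies.
Let R play A with probability p. C is indifferent when 6p + 5(1−p) = 3p + 6(1−p), giving p = 1/4.
Let C play I with probability q. R is indifferent when 6q + 3(1−q) = 5q + 6(1−q), giving q = 3/4.
The value is 6·(3/4) + (3)·(1/4) = 21/4.

21/4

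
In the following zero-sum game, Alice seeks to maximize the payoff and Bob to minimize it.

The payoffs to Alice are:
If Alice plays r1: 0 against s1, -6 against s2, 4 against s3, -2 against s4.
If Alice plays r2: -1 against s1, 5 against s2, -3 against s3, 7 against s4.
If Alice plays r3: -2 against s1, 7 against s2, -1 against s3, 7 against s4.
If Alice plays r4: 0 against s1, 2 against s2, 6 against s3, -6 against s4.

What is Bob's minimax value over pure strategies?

0

The worst case (largest entry) in each column is s1: 0, s2: 7, s3: 6, s4: 7.
The best (smallest) of these is 0.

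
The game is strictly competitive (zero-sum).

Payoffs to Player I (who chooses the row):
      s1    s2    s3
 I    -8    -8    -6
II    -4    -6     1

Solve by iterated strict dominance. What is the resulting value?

-6

Column s3 is strictly dominated by s1 for Player II (-8<-6, -4<1); eliminate s3.
Row I is strictly dominated by row II (-4>-8, -6>-8); eliminate I.
Column s1 is strictly dominated by s2 for Player II (-6<-4); eliminate s1.
Only (II, s2) remains, with payoff -6.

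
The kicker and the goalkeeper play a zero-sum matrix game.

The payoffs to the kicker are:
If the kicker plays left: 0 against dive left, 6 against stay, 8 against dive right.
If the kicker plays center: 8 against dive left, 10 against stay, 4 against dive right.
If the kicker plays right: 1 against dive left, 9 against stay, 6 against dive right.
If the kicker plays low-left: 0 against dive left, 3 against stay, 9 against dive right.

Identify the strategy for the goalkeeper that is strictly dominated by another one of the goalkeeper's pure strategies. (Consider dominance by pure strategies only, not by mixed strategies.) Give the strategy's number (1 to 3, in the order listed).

The goalkeeper prefers columns that give the kicker less. Compare stay with dive left: 0 < 6, 8 < 10, 1 < 9, 0 < 3.
So dive left strictly dominates stay for the goalkeeper; stay is strictly dominated.

2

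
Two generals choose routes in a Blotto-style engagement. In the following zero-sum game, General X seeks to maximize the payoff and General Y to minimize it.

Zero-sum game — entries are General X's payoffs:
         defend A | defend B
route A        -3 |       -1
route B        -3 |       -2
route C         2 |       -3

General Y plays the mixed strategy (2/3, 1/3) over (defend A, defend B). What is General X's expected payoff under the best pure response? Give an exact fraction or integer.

route A: (-3)·(2/3) + (-1)·(1/3) = -7/3.
route B: (-3)·(2/3) + (-2)·(1/3) = -8/3.
route C: (2)·(2/3) + (-3)·(1/3) = 1/3.
The best pure response is route C with expected payoff 1/3.

1/3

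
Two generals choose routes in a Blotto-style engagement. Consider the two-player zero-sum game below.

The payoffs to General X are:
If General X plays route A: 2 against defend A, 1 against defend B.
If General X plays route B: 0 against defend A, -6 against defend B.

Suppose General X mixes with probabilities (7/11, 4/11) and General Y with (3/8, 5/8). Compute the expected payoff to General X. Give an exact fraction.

Against (3/8, 5/8), each row's expected payoff is route A: 11/8; route B: -15/4.
Taking the (7/11, 4/11)-weighted average: (7/11)·(11/8) + (4/11)·(-15/4) = -43/88.

-43/88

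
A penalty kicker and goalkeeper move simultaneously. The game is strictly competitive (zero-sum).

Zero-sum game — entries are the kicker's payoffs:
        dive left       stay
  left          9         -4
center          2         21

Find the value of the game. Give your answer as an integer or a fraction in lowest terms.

197/32

Row minima are -4 and 2, so the kicker's maximin is 2; column maxima are 9 and 21, so the goalkeeper's minimax is 9. These differ, so the equilibrium is in mixed strategies.
Let the kicker play left with probability p. The goalkeeper is indifferent when 9p + 2(1−p) = −4p + 21(1−p), giving p = 19/32.
Let the goalkeeper play dive left with probability q. The kicker is indifferent when 9q − 4(1−q) = 2q + 21(1−q), giving q = 25/32.
The value is 9·(25/32) + (-4)·(7/32) = 197/32.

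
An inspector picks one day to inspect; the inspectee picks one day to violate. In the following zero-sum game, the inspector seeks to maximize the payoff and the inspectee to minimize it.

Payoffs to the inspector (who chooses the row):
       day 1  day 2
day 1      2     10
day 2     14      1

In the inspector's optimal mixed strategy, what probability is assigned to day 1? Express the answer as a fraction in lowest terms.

13/21

Row minima are 2 and 1, so the inspector's maximin is 2; column maxima are 14 and 10, so the inspectee's minimax is 10. These differ, so the equilibrium is in mixed strategies.
Let the inspector play day 1 with probability p. The inspectee is indifferent when 2p + 14(1−p) = 10p + (1−p), giving p = 13/21.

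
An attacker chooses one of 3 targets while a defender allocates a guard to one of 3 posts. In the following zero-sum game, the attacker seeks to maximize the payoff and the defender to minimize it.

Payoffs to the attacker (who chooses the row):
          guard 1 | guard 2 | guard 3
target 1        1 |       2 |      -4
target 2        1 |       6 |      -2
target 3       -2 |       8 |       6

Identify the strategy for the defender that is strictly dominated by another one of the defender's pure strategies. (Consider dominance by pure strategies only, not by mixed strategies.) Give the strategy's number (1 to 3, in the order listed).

The defender prefers columns that give the attacker less. Compare guard 2 with guard 1: 1 < 2, 1 < 6, -2 < 8.
So guard 1 strictly dominates guard 2 for the defender; guard 2 is strictly dominated.

2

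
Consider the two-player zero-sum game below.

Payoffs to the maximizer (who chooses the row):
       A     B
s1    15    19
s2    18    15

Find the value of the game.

Row minima are 15 and 15, so the maximizer's maximin is 15; column maxima are 18 and 19, so the minimizer's minimax is 18. These differ, so the equilibrium is in mixed strategies.
Let the maximizer play s1 with probability p. The minimizer is indifferent when 15p + 18(1−p) = 19p + 15(1−p), giving p = 3/7.
Let the minimizer play A with probability q. The maximizer is indifferent when 15q + 19(1−q) = 18q + 15(1−q), giving q = 4/7.
The value is 15·(4/7) + (19)·(3/7) = 117/7.

117/7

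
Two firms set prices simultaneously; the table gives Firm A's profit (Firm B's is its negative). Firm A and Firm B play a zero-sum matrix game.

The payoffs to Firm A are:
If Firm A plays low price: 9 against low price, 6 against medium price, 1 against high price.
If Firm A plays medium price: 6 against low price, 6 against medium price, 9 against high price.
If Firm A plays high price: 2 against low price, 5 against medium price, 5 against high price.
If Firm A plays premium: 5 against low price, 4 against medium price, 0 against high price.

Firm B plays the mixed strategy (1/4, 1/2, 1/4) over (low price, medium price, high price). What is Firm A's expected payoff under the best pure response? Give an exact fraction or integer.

27/4

low price: (9)·(1/4) + (6)·(1/2) + (1)·(1/4) = 11/2.
medium price: (6)·(1/4) + (6)·(1/2) + (9)·(1/4) = 27/4.
high price: (2)·(1/4) + (5)·(1/2) + (5)·(1/4) = 17/4.
premium: (5)·(1/4) + (4)·(1/2) + (0)·(1/4) = 13/4.
The best pure response is medium price with expected payoff 27/4.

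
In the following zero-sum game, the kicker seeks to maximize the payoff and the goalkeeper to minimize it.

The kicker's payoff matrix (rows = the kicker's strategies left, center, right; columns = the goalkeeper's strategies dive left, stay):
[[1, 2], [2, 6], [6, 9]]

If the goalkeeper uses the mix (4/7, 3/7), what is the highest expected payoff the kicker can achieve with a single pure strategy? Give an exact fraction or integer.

51/7

left: (1)·(4/7) + (2)·(3/7) = 10/7.
center: (2)·(4/7) + (6)·(3/7) = 26/7.
right: (6)·(4/7) + (9)·(3/7) = 51/7.
The best pure response is right with expected payoff 51/7.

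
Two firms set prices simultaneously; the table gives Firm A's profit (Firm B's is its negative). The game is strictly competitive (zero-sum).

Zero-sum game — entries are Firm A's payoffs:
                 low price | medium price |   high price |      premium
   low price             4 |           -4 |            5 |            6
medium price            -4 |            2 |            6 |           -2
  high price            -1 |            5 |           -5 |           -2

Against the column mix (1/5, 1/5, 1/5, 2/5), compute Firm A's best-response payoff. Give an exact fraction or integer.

low price: (4)·(1/5) + (-4)·(1/5) + (5)·(1/5) + (6)·(2/5) = 17/5.
medium price: (-4)·(1/5) + (2)·(1/5) + (6)·(1/5) + (-2)·(2/5) = 0.
high price: (-1)·(1/5) + (5)·(1/5) + (-5)·(1/5) + (-2)·(2/5) = -1.
The best pure response is low price with expected payoff 17/5.

17/5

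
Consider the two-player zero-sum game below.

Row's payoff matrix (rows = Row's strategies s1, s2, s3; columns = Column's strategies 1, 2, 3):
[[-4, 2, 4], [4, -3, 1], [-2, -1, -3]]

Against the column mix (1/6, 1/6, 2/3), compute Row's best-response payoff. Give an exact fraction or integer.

7/3

s1: (-4)·(1/6) + (2)·(1/6) + (4)·(2/3) = 7/3.
s2: (4)·(1/6) + (-3)·(1/6) + (1)·(2/3) = 5/6.
s3: (-2)·(1/6) + (-1)·(1/6) + (-3)·(2/3) = -5/2.
The best pure response is s1 with expected payoff 7/3.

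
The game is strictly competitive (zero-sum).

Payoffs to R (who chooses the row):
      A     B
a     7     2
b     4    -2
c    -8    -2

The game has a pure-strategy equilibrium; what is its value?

Row minima: 2, -2, -8 → R's maximin is 2.
Column maxima: 7, 2 → C's minimax is 2.
They coincide at (a, B), so the value is 2.

2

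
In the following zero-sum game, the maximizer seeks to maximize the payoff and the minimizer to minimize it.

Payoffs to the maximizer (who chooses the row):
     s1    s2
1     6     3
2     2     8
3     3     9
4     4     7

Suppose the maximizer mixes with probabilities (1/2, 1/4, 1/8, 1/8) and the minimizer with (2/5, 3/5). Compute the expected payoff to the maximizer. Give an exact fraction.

101/20

Against (2/5, 3/5), each row's expected payoff is 1: 21/5; 2: 28/5; 3: 33/5; 4: 29/5.
Taking the (1/2, 1/4, 1/8, 1/8)-weighted average: (1/2)·(21/5) + (1/4)·(28/5) + (1/8)·(33/5) + (1/8)·(29/5) = 101/20.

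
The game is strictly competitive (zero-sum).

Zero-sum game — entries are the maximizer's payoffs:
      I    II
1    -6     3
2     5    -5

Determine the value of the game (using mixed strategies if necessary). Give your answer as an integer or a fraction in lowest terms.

Row minima are -6 and -5, so the maximizer's maximin is -5; column maxima are 5 and 3, so the minimizer's minimax is 3. These differ, so the equilibrium is in mixed strategies.
Let the maximizer play 1 with probability p. The minimizer is indifferent when −6p + 5(1−p) = 3p − 5(1−p), giving p = 10/19.
Let the minimizer play I with probability q. The maximizer is indifferent when −6q + 3(1−q) = 5q − 5(1−q), giving q = 8/19.
The value is -6·(8/19) + (3)·(11/19) = -15/19.

-15/19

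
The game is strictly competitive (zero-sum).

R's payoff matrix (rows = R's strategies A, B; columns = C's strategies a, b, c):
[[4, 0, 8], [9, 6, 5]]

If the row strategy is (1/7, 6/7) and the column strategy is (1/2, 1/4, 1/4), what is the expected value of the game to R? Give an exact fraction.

Against (1/2, 1/4, 1/4), each row's expected payoff is A: 4; B: 29/4.
Taking the (1/7, 6/7)-weighted average: (1/7)·(4) + (6/7)·(29/4) = 95/14.

95/14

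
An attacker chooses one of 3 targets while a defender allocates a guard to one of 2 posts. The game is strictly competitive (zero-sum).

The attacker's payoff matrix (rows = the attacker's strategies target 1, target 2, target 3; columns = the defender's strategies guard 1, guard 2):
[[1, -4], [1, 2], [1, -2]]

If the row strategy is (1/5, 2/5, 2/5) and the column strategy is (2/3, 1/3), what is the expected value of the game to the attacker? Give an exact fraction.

Against (2/3, 1/3), each row's expected payoff is target 1: -2/3; target 2: 4/3; target 3: 0.
Taking the (1/5, 2/5, 2/5)-weighted average: (1/5)·(-2/3) + (2/5)·(4/3) + (2/5)·(0) = 2/5.

2/5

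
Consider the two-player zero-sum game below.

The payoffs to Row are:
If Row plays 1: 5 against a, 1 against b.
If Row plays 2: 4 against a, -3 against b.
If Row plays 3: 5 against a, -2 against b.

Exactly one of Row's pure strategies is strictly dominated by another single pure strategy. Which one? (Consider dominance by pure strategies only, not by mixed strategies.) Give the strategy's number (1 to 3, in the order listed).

2

Compare 2 with 1: 5 > 4, 1 > -3.
So 1 strictly dominates 2 for Row; 2 is strictly dominated.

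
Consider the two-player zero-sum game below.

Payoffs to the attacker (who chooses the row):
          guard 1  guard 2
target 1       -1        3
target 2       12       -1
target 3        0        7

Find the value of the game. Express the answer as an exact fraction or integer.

Row target 1 is strictly dominated by row target 3, so the attacker never plays it.
The remaining 2×2 game on (target 2, target 3) × (guard 1, guard 2) has no saddle point. Let the attacker play target 2 with probability p; indifference gives 12p = −p + 7(1−p), so p = 7/20.
Similarly the defender's optimal q on guard 1 is 2/5, and the value is 12·(2/5) + (-1)·(3/5) = 21/5.

21/5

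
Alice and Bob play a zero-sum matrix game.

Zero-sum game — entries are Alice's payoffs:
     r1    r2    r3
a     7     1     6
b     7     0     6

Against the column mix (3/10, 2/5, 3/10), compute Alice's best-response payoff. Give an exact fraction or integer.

a: (7)·(3/10) + (1)·(2/5) + (6)·(3/10) = 43/10.
b: (7)·(3/10) + (0)·(2/5) + (6)·(3/10) = 39/10.
The best pure response is a with expected payoff 43/10.

43/10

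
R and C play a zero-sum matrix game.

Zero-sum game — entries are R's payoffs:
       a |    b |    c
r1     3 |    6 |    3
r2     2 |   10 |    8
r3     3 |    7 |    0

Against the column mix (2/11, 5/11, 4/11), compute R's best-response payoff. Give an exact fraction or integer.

86/11

r1: (3)·(2/11) + (6)·(5/11) + (3)·(4/11) = 48/11.
r2: (2)·(2/11) + (10)·(5/11) + (8)·(4/11) = 86/11.
r3: (3)·(2/11) + (7)·(5/11) + (0)·(4/11) = 41/11.
The best pure response is r2 with expected payoff 86/11.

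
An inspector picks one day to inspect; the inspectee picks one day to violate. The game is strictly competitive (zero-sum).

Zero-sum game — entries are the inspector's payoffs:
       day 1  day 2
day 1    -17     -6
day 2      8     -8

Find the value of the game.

-184/27

Row minima are -17 and -8, so the inspector's maximin is -8; column maxima are 8 and -6, so the inspectee's minimax is -6. These differ, so the equilibrium is in mixed strategies.
Let the inspector play day 1 with probability p. The inspectee is indifferent when −17p + 8(1−p) = −6p − 8(1−p), giving p = 16/27.
Let the inspectee play day 1 with probability q. The inspector is indifferent when −17q − 6(1−q) = 8q − 8(1−q), giving q = 2/27.
The value is -17·(2/27) + (-6)·(25/27) = -184/27.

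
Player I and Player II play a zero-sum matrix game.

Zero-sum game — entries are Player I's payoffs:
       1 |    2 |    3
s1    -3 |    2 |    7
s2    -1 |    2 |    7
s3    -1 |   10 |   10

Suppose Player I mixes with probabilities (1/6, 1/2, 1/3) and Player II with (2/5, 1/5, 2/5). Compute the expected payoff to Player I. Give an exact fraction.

Against (2/5, 1/5, 2/5), each row's expected payoff is s1: 2; s2: 14/5; s3: 28/5.
Taking the (1/6, 1/2, 1/3)-weighted average: (1/6)·(2) + (1/2)·(14/5) + (1/3)·(28/5) = 18/5.

18/5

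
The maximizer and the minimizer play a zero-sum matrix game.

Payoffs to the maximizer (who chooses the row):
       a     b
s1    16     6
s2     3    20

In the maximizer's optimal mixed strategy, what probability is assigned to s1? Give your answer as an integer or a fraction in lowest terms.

17/27

Row minima are 6 and 3, so the maximizer's maximin is 6; column maxima are 16 and 20, so the minimizer's minimax is 16. These differ, so the equilibrium is in mixed strategies.
Let the maximizer play s1 with probability p. The minimizer is indifferent when 16p + 3(1−p) = 6p + 20(1−p), giving p = 17/27.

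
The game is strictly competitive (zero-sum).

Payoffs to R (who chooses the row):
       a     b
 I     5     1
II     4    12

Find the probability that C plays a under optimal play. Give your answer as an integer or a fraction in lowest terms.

11/12

Row minima are 1 and 4, so R's maximin is 4; column maxima are 5 and 12, so C's minimax is 5. These differ, so the equilibrium is in mixed strategies.
Let C play a with probability q. R is indifferent when 5q + (1−q) = 4q + 12(1−q), giving q = 11/12.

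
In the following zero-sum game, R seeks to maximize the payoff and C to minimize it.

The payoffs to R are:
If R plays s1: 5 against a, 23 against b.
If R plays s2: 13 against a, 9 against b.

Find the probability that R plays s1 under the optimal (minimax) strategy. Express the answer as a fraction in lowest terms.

Row minima are 5 and 9, so R's maximin is 9; column maxima are 13 and 23, so C's minimax is 13. These differ, so the equilibrium is in mixed strategies.
Let R play s1 with probability p. C is indifferent when 5p + 13(1−p) = 23p + 9(1−p), giving p = 2/11.

2/11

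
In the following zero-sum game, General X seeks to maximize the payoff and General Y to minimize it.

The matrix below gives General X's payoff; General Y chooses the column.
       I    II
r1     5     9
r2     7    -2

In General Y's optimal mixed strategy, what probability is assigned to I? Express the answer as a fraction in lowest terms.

Row minima are 5 and -2, so General X's maximin is 5; column maxima are 7 and 9, so General Y's minimax is 7. These differ, so the equilibrium is in mixed strategies.
Let General Y play I with probability q. General X is indifferent when 5q + 9(1−q) = 7q − 2(1−q), giving q = 11/13.

11/13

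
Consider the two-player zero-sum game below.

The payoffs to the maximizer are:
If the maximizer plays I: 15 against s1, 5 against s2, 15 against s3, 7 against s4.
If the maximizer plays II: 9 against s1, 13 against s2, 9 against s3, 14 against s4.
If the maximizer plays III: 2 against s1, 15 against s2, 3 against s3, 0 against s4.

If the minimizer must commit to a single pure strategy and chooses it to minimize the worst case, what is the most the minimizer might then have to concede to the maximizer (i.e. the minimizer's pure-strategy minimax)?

The worst case (largest entry) in each column is s1: 15, s2: 15, s3: 15, s4: 14.
The best (smallest) of these is 14.

14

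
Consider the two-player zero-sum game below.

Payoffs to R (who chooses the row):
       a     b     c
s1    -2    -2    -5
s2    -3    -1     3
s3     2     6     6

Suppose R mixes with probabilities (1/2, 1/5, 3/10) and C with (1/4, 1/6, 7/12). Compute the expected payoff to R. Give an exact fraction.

Against (1/4, 1/6, 7/12), each row's expected payoff is s1: -15/4; s2: 5/6; s3: 5.
Taking the (1/2, 1/5, 3/10)-weighted average: (1/2)·(-15/4) + (1/5)·(5/6) + (3/10)·(5) = -5/24.

-5/24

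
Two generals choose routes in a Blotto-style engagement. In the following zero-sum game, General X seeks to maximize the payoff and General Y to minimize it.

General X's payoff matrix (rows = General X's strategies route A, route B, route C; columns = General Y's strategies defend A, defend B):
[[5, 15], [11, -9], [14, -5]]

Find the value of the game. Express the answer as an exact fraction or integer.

235/29

Row route B is strictly dominated by row route C, so General X never plays it.
The remaining 2×2 game on (route A, route C) × (defend A, defend B) has no saddle point. Let General X play route A with probability p; indifference gives 5p + 14(1−p) = 15p − 5(1−p), so p = 19/29.
Similarly General Y's optimal q on defend A is 20/29, and the value is 5·(20/29) + (15)·(9/29) = 235/29.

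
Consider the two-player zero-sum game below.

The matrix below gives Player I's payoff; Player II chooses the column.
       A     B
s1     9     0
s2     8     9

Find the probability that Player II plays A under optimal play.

9/10

Row minima are 0 and 8, so Player I's maximin is 8; column maxima are 9 and 9, so Player II's minimax is 9. These differ, so the equilibrium is in mixed strategies.
Let Player II play A with probability q. Player I is indifferent when 9q = 8q + 9(1−q), giving q = 9/10.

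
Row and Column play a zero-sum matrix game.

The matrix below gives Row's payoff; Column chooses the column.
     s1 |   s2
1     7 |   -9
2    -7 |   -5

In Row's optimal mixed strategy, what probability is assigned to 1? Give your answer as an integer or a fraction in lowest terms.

Row minima are -9 and -7, so Row's maximin is -7; column maxima are 7 and -5, so Column's minimax is -5. These differ, so the equilibrium is in mixed strategies.
Let Row play 1 with probability p. Column is indifferent when 7p − 7(1−p) = −9p − 5(1−p), giving p = 1/9.

1/9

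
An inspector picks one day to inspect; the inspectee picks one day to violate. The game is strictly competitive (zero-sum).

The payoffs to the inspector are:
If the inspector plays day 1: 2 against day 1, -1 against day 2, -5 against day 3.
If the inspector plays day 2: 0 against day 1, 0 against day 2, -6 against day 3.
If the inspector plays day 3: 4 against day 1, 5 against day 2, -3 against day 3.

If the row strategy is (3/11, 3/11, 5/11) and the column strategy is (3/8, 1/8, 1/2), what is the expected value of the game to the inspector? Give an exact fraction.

-23/22

Against (3/8, 1/8, 1/2), each row's expected payoff is day 1: -15/8; day 2: -3; day 3: 5/8.
Taking the (3/11, 3/11, 5/11)-weighted average: (3/11)·(-15/8) + (3/11)·(-3) + (5/11)·(5/8) = -23/22.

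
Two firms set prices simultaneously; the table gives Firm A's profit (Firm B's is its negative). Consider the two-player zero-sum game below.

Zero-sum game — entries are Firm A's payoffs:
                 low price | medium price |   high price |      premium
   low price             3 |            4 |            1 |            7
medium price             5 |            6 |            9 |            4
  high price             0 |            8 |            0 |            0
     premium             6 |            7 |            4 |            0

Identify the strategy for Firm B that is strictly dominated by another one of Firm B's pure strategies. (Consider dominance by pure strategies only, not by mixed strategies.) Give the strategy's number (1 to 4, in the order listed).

Firm B prefers columns that give Firm A less. Compare medium price with low price: 3 < 4, 5 < 6, 0 < 8, 6 < 7.
So low price strictly dominates medium price for Firm B; medium price is strictly dominated.

2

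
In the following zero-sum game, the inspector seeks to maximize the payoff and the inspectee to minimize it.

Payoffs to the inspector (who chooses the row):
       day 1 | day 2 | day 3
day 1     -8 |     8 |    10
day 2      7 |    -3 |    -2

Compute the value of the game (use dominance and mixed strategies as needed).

16/13

Column day 3 is strictly dominated by day 2 for the inspectee (it gives the inspector more in every row).
The remaining 2×2 game on (day 1, day 2) × (day 1, day 2) has no saddle point. Let the inspector play day 1 with probability p; indifference gives −8p + 7(1−p) = 8p − 3(1−p), so p = 5/13.
Similarly the inspectee's optimal q on day 1 is 11/26, and the value is -8·(11/26) + (8)·(15/26) = 16/13.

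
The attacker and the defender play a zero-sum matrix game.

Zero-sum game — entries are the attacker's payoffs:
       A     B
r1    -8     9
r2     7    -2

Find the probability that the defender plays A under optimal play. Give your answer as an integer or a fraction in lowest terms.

Row minima are -8 and -2, so the attacker's maximin is -2; column maxima are 7 and 9, so the defender's minimax is 7. These differ, so the equilibrium is in mixed strategies.
Let the defender play A with probability q. The attacker is indifferent when −8q + 9(1−q) = 7q − 2(1−q), giving q = 11/26.

11/26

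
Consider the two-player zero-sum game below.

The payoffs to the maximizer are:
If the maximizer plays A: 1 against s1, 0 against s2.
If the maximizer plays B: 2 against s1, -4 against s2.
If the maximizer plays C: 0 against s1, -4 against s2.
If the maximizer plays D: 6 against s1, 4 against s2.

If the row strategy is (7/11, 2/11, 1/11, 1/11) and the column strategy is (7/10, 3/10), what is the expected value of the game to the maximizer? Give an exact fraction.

Against (7/10, 3/10), each row's expected payoff is A: 7/10; B: 1/5; C: -6/5; D: 27/5.
Taking the (7/11, 2/11, 1/11, 1/11)-weighted average: (7/11)·(7/10) + (2/11)·(1/5) + (1/11)·(-6/5) + (1/11)·(27/5) = 19/22.

19/22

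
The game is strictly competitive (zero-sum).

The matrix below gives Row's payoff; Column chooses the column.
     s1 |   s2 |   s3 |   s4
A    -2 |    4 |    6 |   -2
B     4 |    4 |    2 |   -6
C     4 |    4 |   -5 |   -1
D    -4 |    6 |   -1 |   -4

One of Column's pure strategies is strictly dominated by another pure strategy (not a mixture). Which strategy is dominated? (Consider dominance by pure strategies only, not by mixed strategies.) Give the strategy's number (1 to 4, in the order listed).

Column prefers columns that give Row less. Compare s2 with s4: -2 < 4, -6 < 4, -1 < 4, -4 < 6.
So s4 strictly dominates s2 for Column; s2 is strictly dominated.

2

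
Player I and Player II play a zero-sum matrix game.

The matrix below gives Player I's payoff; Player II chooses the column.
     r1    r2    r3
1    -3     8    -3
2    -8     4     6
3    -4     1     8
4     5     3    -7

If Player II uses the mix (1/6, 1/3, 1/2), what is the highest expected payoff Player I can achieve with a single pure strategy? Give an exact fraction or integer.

1: (-3)·(1/6) + (8)·(1/3) + (-3)·(1/2) = 2/3.
2: (-8)·(1/6) + (4)·(1/3) + (6)·(1/2) = 3.
3: (-4)·(1/6) + (1)·(1/3) + (8)·(1/2) = 11/3.
4: (5)·(1/6) + (3)·(1/3) + (-7)·(1/2) = -5/3.
The best pure response is 3 with expected payoff 11/3.

11/3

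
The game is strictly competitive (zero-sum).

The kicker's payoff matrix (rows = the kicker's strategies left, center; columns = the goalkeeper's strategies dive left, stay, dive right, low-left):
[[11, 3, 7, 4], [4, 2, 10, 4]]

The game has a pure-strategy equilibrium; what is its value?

Row minima: 3, 2 → the kicker's maximin is 3.
Column maxima: 11, 3, 10, 4 → the goalkeeper's minimax is 3.
They coincide at (left, stay), so the value is 3.

3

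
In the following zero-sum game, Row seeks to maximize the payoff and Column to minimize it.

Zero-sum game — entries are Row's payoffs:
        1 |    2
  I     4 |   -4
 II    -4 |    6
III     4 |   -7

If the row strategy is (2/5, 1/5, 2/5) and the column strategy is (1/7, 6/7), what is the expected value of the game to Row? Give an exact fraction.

Against (1/7, 6/7), each row's expected payoff is I: -20/7; II: 32/7; III: -38/7.
Taking the (2/5, 1/5, 2/5)-weighted average: (2/5)·(-20/7) + (1/5)·(32/7) + (2/5)·(-38/7) = -12/5.

-12/5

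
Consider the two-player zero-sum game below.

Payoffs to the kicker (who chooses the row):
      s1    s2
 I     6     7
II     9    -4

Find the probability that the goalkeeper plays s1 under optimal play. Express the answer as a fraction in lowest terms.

Row minima are 6 and -4, so the kicker's maximin is 6; column maxima are 9 and 7, so the goalkeeper's minimax is 7. These differ, so the equilibrium is in mixed strategies.
Let the goalkeeper play s1 with probability q. The kicker is indifferent when 6q + 7(1−q) = 9q − 4(1−q), giving q = 11/14.

11/14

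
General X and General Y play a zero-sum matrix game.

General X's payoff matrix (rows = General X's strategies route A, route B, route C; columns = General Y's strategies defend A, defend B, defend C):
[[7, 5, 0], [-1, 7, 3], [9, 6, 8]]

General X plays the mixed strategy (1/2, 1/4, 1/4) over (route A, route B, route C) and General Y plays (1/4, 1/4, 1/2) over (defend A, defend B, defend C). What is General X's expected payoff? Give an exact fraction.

67/16

Against (1/4, 1/4, 1/2), each row's expected payoff is route A: 3; route B: 3; route C: 31/4.
Taking the (1/2, 1/4, 1/4)-weighted average: (1/2)·(3) + (1/4)·(3) + (1/4)·(31/4) = 67/16.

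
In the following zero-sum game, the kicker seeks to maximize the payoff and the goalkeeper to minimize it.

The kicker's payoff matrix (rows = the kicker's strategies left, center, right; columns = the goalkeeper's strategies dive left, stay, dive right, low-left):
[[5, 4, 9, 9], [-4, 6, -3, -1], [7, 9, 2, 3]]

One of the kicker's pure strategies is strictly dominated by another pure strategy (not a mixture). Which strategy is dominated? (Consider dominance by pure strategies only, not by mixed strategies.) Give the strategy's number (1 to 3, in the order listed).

Compare center with right: 7 > -4, 9 > 6, 2 > -3, 3 > -1.
So right strictly dominates center for the kicker; center is strictly dominated.

2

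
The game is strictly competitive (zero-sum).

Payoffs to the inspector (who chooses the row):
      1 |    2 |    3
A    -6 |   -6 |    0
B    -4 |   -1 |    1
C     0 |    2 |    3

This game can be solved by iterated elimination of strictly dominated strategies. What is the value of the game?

Column 3 is strictly dominated by 1 for the inspectee (-6<0, -4<1, 0<3); eliminate 3.
Row A is strictly dominated by row B (-4>-6, -1>-6); eliminate A.
Column 2 is strictly dominated by 1 for the inspectee (-4<-1, 0<2); eliminate 2.
Row B is strictly dominated by row C (0>-4); eliminate B.
Only (C, 1) remains, with payoff 0.

0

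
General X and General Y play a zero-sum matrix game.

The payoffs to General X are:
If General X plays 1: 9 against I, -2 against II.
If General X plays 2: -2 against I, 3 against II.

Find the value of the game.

23/16

Row minima are -2 and -2, so General X's maximin is -2; column maxima are 9 and 3, so General Y's minimax is 3. These differ, so the equilibrium is in mixed strategies.
Let General X play 1 with probability p. General Y is indifferent when 9p − 2(1−p) = −2p + 3(1−p), giving p = 5/16.
Let General Y play I with probability q. General X is indifferent when 9q − 2(1−q) = −2q + 3(1−q), giving q = 5/16.
The value is 9·(5/16) + (-2)·(11/16) = 23/16.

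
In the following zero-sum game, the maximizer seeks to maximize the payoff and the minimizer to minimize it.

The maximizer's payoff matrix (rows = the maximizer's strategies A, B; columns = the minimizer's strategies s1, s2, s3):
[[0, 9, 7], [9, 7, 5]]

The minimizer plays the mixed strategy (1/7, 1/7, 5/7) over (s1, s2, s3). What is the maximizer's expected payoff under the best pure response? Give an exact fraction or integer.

A: (0)·(1/7) + (9)·(1/7) + (7)·(5/7) = 44/7.
B: (9)·(1/7) + (7)·(1/7) + (5)·(5/7) = 41/7.
The best pure response is A with expected payoff 44/7.

44/7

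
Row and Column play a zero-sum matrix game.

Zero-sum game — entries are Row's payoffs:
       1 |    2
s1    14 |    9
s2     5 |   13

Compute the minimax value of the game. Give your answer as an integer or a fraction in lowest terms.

Row minima are 9 and 5, so Row's maximin is 9; column maxima are 14 and 13, so Column's minimax is 13. These differ, so the equilibrium is in mixed strategies.
Let Row play s1 with probability p. Column is indifferent when 14p + 5(1−p) = 9p + 13(1−p), giving p = 8/13.
Let Column play 1 with probability q. Row is indifferent when 14q + 9(1−q) = 5q + 13(1−q), giving q = 4/13.
The value is 14·(4/13) + (9)·(9/13) = 137/13.

137/13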